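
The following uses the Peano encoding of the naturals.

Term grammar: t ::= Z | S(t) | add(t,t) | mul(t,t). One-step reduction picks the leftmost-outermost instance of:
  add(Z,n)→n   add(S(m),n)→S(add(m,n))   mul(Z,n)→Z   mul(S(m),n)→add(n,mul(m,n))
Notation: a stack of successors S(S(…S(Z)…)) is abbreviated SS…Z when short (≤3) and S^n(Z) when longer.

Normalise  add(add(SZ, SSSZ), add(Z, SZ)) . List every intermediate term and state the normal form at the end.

  start: add(add(SZ, SSSZ), add(Z, SZ))
  [1] add(S(add(Z, SSSZ)), add(Z, SZ))
  [2] S(add(add(Z, SSSZ), add(Z, SZ)))
  [3] S(add(SSSZ, add(Z, SZ)))
  [4] S(S(add(SSZ, add(Z, SZ))))
  [5] S(S(S(add(SZ, add(Z, SZ)))))
  [6] S(S(S(S(add(Z, add(Z, SZ))))))
  [7] S(S(S(S(add(Z, SZ)))))
  [8] S^5(Z)

Answer: normal form = S^5(Z)  (in 8 steps)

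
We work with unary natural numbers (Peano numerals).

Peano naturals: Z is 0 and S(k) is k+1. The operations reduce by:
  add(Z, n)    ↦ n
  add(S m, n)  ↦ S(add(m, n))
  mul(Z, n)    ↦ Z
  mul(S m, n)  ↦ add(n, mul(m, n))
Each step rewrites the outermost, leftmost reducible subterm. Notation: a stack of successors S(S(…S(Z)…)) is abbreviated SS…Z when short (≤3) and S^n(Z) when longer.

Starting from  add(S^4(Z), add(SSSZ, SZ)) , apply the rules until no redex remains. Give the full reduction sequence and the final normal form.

Answer: normal form = S^8(Z)  (in 9 steps)

Reduction:
  start: add(S^4(Z), add(SSSZ, SZ))
  →1  S(add(SSSZ, add(SSSZ, SZ)))
  →2  S(S(add(SSZ, add(SSSZ, SZ))))
  →3  S(S(S(add(SZ, add(SSSZ, SZ)))))
  →4  S(S(S(S(add(Z, add(SSSZ, SZ))))))
  →5  S(S(S(S(add(SSSZ, SZ)))))
  →6  S(S(S(S(S(add(SSZ, SZ))))))
  →7  S(S(S(S(S(S(add(SZ, SZ)))))))
  →8  S(S(S(S(S(S(S(add(Z, SZ))))))))
  →9  S^8(Z)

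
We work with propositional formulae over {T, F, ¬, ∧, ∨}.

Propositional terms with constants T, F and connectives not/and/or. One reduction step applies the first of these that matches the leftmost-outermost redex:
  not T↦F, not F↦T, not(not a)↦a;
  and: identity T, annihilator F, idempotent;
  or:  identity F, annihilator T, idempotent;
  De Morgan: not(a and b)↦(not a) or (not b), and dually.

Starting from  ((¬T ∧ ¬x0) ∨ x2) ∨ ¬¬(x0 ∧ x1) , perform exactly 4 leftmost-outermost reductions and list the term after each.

Answer: after 4 steps: x2 ∨ (x0 ∧ x1)

Derivation:
  start: ((¬T ∧ ¬x0) ∨ x2) ∨ ¬¬(x0 ∧ x1)
  →1  ((F ∧ ¬x0) ∨ x2) ∨ ¬¬(x0 ∧ x1)
  →2  (F ∨ x2) ∨ ¬¬(x0 ∧ x1)
  →3  x2 ∨ ¬¬(x0 ∧ x1)
  →4  x2 ∨ (x0 ∧ x1)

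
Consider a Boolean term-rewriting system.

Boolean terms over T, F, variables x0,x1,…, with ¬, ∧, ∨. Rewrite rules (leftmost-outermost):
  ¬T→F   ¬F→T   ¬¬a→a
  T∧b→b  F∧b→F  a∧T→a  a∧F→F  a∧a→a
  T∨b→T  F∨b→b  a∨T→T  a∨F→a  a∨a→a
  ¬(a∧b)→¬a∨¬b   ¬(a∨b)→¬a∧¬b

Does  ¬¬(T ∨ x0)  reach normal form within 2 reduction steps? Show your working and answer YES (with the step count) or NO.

  start: ¬¬(T ∨ x0)
  [1] T ∨ x0
  [2] T

Answer: YES — reaches normal form T in 2 ≤ 2 steps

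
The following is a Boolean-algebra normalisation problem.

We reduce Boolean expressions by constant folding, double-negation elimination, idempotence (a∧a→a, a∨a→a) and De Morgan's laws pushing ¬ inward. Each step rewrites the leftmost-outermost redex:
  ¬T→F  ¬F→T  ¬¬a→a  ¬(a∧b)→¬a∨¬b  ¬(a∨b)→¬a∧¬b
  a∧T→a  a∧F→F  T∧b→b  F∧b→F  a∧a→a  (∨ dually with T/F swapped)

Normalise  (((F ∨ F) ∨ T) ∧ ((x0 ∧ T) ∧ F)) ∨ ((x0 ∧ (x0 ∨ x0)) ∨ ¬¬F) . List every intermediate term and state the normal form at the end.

  start: (((F ∨ F) ∨ T) ∧ ((x0 ∧ T) ∧ F)) ∨ ((x0 ∧ (x0 ∨ x0)) ∨ ¬¬F)
  →1  (T ∧ ((x0 ∧ T) ∧ F)) ∨ ((x0 ∧ (x0 ∨ x0)) ∨ ¬¬F)
  →2  ((x0 ∧ T) ∧ F) ∨ ((x0 ∧ (x0 ∨ x0)) ∨ ¬¬F)
  →3  F ∨ ((x0 ∧ (x0 ∨ x0)) ∨ ¬¬F)
  →4  (x0 ∧ (x0 ∨ x0)) ∨ ¬¬F
  →5  (x0 ∧ x0) ∨ ¬¬F
  →6  x0 ∨ ¬¬F
  →7  x0 ∨ F
  →8  x0

Answer: normal form = x0  (in 8 steps)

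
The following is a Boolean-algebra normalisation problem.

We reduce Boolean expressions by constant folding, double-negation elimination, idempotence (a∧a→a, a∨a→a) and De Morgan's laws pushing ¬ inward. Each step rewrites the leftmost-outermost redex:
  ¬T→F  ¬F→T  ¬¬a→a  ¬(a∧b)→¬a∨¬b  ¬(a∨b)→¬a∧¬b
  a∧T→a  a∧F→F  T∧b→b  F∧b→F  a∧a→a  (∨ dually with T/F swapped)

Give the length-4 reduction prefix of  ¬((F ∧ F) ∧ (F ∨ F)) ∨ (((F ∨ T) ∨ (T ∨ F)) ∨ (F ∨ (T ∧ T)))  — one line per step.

  start: ¬((F ∧ F) ∧ (F ∨ F)) ∨ (((F ∨ T) ∨ (T ∨ F)) ∨ (F ∨ (T ∧ T)))
  step 1: (¬(F ∧ F) ∨ ¬(F ∨ F)) ∨ (((F ∨ T) ∨ (T ∨ F)) ∨ (F ∨ (T ∧ T)))
  step 2: ((¬F ∨ ¬F) ∨ ¬(F ∨ F)) ∨ (((F ∨ T) ∨ (T ∨ F)) ∨ (F ∨ (T ∧ T)))
  step 3: (¬F ∨ ¬(F ∨ F)) ∨ (((F ∨ T) ∨ (T ∨ F)) ∨ (F ∨ (T ∧ T)))
  step 4: (T ∨ ¬(F ∨ F)) ∨ (((F ∨ T) ∨ (T ∨ F)) ∨ (F ∨ (T ∧ T)))

Answer: after 4 steps: (T ∨ ¬(F ∨ F)) ∨ (((F ∨ T) ∨ (T ∨ F)) ∨ (F ∨ (T ∧ T)))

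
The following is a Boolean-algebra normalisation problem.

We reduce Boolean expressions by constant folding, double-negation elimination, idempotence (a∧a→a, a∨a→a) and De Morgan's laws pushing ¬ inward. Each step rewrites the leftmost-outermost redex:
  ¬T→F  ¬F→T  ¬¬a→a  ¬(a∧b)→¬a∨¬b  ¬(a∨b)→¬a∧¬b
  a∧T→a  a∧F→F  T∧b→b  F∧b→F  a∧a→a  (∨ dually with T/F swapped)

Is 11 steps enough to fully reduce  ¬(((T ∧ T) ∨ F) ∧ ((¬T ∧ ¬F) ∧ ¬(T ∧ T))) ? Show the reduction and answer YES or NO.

  start: ¬(((T ∧ T) ∨ F) ∧ ((¬T ∧ ¬F) ∧ ¬(T ∧ T)))
  →1  ¬((T ∧ T) ∨ F) ∨ ¬((¬T ∧ ¬F) ∧ ¬(T ∧ T))
  →2  (¬(T ∧ T) ∧ ¬F) ∨ ¬((¬T ∧ ¬F) ∧ ¬(T ∧ T))
  →3  ((¬T ∨ ¬T) ∧ ¬F) ∨ ¬((¬T ∧ ¬F) ∧ ¬(T ∧ T))
  →4  (¬T ∧ ¬F) ∨ ¬((¬T ∧ ¬F) ∧ ¬(T ∧ T))
  →5  (F ∧ ¬F) ∨ ¬((¬T ∧ ¬F) ∧ ¬(T ∧ T))
  →6  F ∨ ¬((¬T ∧ ¬F) ∧ ¬(T ∧ T))
  →7  ¬((¬T ∧ ¬F) ∧ ¬(T ∧ T))
  →8  ¬(¬T ∧ ¬F) ∨ ¬¬(T ∧ T)
  →9  (¬¬T ∨ ¬¬F) ∨ ¬¬(T ∧ T)
  →10  (T ∨ ¬¬F) ∨ ¬¬(T ∧ T)
  →11  T ∨ ¬¬(T ∧ T)

Answer: NO — after 11 steps the term is T ∨ ¬¬(T ∧ T), not yet normal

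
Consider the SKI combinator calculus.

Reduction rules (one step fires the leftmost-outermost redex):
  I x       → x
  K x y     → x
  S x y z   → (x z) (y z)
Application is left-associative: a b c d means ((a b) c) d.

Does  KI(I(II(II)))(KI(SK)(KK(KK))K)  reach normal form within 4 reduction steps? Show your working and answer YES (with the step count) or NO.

Answer: NO — after 4 steps the term is KK(KK)K, not yet normal

Derivation:
  start: KI(I(II(II)))(KI(SK)(KK(KK))K)
  [1] I(KI(SK)(KK(KK))K)
  [2] KI(SK)(KK(KK))K
  [3] I(KK(KK))K
  [4] KK(KK)K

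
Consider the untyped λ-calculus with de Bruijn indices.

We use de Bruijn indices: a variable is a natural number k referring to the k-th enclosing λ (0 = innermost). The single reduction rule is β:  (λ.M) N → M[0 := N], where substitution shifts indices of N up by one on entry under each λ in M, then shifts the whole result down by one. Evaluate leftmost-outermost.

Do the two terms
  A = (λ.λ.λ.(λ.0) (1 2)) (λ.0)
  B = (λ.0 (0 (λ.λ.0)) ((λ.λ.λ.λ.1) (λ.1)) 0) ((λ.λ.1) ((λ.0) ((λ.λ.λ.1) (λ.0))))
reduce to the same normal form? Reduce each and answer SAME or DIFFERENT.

Term A:
  start: (λ.λ.λ.(λ.0) (1 2)) (λ.0)
  [1] λ.λ.(λ.0) (1 (λ.0))
  [2] λ.λ.1 (λ.0)

Term B:
  start: (λ.0 (0 (λ.λ.0)) ((λ.λ.λ.λ.1) (λ.1)) 0) ((λ.λ.1) ((λ.0) ((λ.λ.λ.1) (λ.0))))
  [1] (λ.λ.1) ((λ.0) ((λ.λ.λ.1) (λ.0))) ((λ.λ.1) ((λ.0) ((λ.λ.λ.1) (λ.0))) (λ.λ.0)) ((λ.λ.λ.λ.1) (λ.(λ.λ.1) ((λ.0) ((λ.λ.λ.1) (λ.0))))) ((λ.λ.1) ((λ.0) ((λ.λ.λ.1) (λ.0))))
  [2] (λ.(λ.0) ((λ.λ.λ.1) (λ.0))) ((λ.λ.1) ((λ.0) ((λ.λ.λ.1) (λ.0))) (λ.λ.0)) ((λ.λ.λ.λ.1) (λ.(λ.λ.1) ((λ.0) ((λ.λ.λ.1) (λ.0))))) ((λ.λ.1) ((λ.0) ((λ.λ.λ.1) (λ.0))))
  [3] (λ.0) ((λ.λ.λ.1) (λ.0)) ((λ.λ.λ.λ.1) (λ.(λ.λ.1) ((λ.0) ((λ.λ.λ.1) (λ.0))))) ((λ.λ.1) ((λ.0) ((λ.λ.λ.1) (λ.0))))
  [4] (λ.λ.λ.1) (λ.0) ((λ.λ.λ.λ.1) (λ.(λ.λ.1) ((λ.0) ((λ.λ.λ.1) (λ.0))))) ((λ.λ.1) ((λ.0) ((λ.λ.λ.1) (λ.0))))
  [5] (λ.λ.1) ((λ.λ.λ.λ.1) (λ.(λ.λ.1) ((λ.0) ((λ.λ.λ.1) (λ.0))))) ((λ.λ.1) ((λ.0) ((λ.λ.λ.1) (λ.0))))
  [6] (λ.(λ.λ.λ.λ.1) (λ.(λ.λ.1) ((λ.0) ((λ.λ.λ.1) (λ.0))))) ((λ.λ.1) ((λ.0) ((λ.λ.λ.1) (λ.0))))
  [7] (λ.λ.λ.λ.1) (λ.(λ.λ.1) ((λ.0) ((λ.λ.λ.1) (λ.0))))
  [8] λ.λ.λ.1

Answer: DIFFERENT — A ⇓ λ.λ.1 (λ.0), B ⇓ λ.λ.λ.1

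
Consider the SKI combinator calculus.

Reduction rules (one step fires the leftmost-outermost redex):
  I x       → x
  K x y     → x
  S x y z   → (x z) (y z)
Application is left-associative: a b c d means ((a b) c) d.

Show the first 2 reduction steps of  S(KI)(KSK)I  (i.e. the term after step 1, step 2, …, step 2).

Answer: after 2 steps: I(KSKI)

Reduction:
  start: S(KI)(KSK)I
  [1] KII(KSKI)
  [2] I(KSKI)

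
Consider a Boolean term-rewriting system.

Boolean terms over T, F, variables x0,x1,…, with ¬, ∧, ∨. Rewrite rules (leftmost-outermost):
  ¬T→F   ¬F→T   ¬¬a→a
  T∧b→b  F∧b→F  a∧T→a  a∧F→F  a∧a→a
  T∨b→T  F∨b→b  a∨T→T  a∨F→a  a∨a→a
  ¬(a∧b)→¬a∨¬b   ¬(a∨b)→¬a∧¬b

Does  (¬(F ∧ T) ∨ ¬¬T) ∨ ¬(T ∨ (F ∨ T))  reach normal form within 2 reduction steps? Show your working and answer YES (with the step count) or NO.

  start: (¬(F ∧ T) ∨ ¬¬T) ∨ ¬(T ∨ (F ∨ T))
  [1] ((¬F ∨ ¬T) ∨ ¬¬T) ∨ ¬(T ∨ (F ∨ T))
  [2] ((T ∨ ¬T) ∨ ¬¬T) ∨ ¬(T ∨ (F ∨ T))

Answer: NO — after 2 steps the term is ((T ∨ ¬T) ∨ ¬¬T) ∨ ¬(T ∨ (F ∨ T)), not yet normal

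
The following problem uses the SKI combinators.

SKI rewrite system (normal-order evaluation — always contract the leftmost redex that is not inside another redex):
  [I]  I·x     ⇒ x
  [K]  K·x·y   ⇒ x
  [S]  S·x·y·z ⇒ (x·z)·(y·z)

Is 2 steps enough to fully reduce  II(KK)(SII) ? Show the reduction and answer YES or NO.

  start: II(KK)(SII)
  →1  I(KK)(SII)
  →2  KK(SII)

Answer: NO — after 2 steps the term is KK(SII), not yet normal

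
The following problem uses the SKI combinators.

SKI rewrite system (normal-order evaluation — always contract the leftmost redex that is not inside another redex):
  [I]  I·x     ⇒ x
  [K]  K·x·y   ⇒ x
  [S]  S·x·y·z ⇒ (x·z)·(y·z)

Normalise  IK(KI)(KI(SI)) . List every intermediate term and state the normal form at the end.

Answer: normal form = KI  (in 2 steps)

Reduction:
  start: IK(KI)(KI(SI))
  [1] K(KI)(KI(SI))
  [2] KI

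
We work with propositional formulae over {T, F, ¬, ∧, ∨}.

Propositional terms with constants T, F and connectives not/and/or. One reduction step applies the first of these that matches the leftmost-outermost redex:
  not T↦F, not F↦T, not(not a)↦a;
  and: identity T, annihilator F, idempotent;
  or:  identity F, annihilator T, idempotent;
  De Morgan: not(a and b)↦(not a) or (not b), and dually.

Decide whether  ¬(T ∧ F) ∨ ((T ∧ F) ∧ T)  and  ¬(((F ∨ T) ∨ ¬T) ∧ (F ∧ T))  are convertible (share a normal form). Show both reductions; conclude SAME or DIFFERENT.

Term A:
  start: ¬(T ∧ F) ∨ ((T ∧ F) ∧ T)
  [1] (¬T ∨ ¬F) ∨ ((T ∧ F) ∧ T)
  [2] (F ∨ ¬F) ∨ ((T ∧ F) ∧ T)
  [3] ¬F ∨ ((T ∧ F) ∧ T)
  [4] T ∨ ((T ∧ F) ∧ T)
  [5] T

Term B:
  start: ¬(((F ∨ T) ∨ ¬T) ∧ (F ∧ T))
  [1] ¬((F ∨ T) ∨ ¬T) ∨ ¬(F ∧ T)
  [2] (¬(F ∨ T) ∧ ¬¬T) ∨ ¬(F ∧ T)
  [3] ((¬F ∧ ¬T) ∧ ¬¬T) ∨ ¬(F ∧ T)
  [4] ((T ∧ ¬T) ∧ ¬¬T) ∨ ¬(F ∧ T)
  [5] (¬T ∧ ¬¬T) ∨ ¬(F ∧ T)
  [6] (F ∧ ¬¬T) ∨ ¬(F ∧ T)
  [7] F ∨ ¬(F ∧ T)
  [8] ¬(F ∧ T)
  [9] ¬F ∨ ¬T
  [10] T ∨ ¬T
  [11] T

Answer: SAME — A ⇓ T, B ⇓ T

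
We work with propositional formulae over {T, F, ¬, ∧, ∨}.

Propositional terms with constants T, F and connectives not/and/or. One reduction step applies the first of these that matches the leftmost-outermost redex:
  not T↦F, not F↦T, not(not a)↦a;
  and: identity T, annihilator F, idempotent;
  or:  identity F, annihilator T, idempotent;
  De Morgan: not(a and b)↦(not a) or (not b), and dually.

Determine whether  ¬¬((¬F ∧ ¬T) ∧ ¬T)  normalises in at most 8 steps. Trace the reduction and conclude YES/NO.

Answer: YES — reaches normal form F in 5 ≤ 8 steps

Working:
  start: ¬¬((¬F ∧ ¬T) ∧ ¬T)
  step 1: (¬F ∧ ¬T) ∧ ¬T
  step 2: (T ∧ ¬T) ∧ ¬T
  step 3: ¬T ∧ ¬T
  step 4: ¬T
  step 5: F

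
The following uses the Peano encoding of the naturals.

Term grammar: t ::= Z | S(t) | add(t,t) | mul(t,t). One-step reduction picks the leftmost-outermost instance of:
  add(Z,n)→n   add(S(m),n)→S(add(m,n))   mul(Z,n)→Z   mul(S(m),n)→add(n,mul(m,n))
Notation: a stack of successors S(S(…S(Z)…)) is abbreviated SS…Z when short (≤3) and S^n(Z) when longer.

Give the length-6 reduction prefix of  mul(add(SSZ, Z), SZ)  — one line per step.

  start: mul(add(SSZ, Z), SZ)
  [1] mul(S(add(SZ, Z)), SZ)
  [2] add(SZ, mul(add(SZ, Z), SZ))
  [3] S(add(Z, mul(add(SZ, Z), SZ)))
  [4] S(mul(add(SZ, Z), SZ))
  [5] S(mul(S(add(Z, Z)), SZ))
  [6] S(add(SZ, mul(add(Z, Z), SZ)))

Answer: after 6 steps: S(add(SZ, mul(add(Z, Z), SZ)))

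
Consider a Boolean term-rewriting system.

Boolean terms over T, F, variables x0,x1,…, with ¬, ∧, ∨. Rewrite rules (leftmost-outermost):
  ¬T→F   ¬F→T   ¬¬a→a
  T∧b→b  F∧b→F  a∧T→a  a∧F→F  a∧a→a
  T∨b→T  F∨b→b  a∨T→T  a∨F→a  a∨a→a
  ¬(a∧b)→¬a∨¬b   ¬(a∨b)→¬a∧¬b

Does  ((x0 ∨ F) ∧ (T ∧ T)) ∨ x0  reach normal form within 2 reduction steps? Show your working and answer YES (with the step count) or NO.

  start: ((x0 ∨ F) ∧ (T ∧ T)) ∨ x0
  [1] (x0 ∧ (T ∧ T)) ∨ x0
  [2] (x0 ∧ T) ∨ x0

Answer: NO — after 2 steps the term is (x0 ∧ T) ∨ x0, not yet normal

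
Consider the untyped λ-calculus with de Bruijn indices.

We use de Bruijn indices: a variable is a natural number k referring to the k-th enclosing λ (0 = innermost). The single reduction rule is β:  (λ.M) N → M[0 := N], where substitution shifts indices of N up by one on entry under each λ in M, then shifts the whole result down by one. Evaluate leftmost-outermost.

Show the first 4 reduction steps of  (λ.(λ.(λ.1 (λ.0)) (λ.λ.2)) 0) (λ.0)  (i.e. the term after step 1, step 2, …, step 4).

  start: (λ.(λ.(λ.1 (λ.0)) (λ.λ.2)) 0) (λ.0)
  →1  (λ.(λ.1 (λ.0)) (λ.λ.2)) (λ.0)
  →2  (λ.(λ.0) (λ.0)) (λ.λ.λ.0)
  →3  (λ.0) (λ.0)
  →4  λ.0

Answer: after 4 steps: λ.0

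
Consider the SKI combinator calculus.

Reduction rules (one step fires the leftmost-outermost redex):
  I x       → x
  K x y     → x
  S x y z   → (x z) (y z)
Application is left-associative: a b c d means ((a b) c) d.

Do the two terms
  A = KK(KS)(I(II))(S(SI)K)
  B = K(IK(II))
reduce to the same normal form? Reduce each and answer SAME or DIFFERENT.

Term A:
  start: KK(KS)(I(II))(S(SI)K)
  →1  K(I(II))(S(SI)K)
  →2  I(II)
  →3  II
  →4  I

Term B:
  start: K(IK(II))
  →1  K(K(II))
  →2  K(KI)

Answer: DIFFERENT — A ⇓ I, B ⇓ K(KI)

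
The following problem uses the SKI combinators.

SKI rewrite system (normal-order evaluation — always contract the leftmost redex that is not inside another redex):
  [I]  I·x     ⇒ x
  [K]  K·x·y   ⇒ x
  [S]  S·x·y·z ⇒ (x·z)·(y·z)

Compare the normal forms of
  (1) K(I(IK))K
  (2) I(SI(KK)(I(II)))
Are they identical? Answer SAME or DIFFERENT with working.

Term A:
  start: K(I(IK))K
  →1  I(IK)
  →2  IK
  →3  K

Term B:
  start: I(SI(KK)(I(II)))
  →1  SI(KK)(I(II))
  →2  I(I(II))(KK(I(II)))
  →3  I(II)(KK(I(II)))
  →4  II(KK(I(II)))
  →5  I(KK(I(II)))
  →6  KK(I(II))
  →7  K

Answer: SAME — A ⇓ K, B ⇓ K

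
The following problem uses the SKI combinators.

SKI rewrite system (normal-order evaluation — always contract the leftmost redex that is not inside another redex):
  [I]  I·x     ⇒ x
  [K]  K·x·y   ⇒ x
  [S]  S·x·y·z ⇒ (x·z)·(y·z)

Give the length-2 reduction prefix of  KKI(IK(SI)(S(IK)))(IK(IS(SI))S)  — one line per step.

  start: KKI(IK(SI)(S(IK)))(IK(IS(SI))S)
  →1  K(IK(SI)(S(IK)))(IK(IS(SI))S)
  →2  IK(SI)(S(IK))

Answer: after 2 steps: IK(SI)(S(IK))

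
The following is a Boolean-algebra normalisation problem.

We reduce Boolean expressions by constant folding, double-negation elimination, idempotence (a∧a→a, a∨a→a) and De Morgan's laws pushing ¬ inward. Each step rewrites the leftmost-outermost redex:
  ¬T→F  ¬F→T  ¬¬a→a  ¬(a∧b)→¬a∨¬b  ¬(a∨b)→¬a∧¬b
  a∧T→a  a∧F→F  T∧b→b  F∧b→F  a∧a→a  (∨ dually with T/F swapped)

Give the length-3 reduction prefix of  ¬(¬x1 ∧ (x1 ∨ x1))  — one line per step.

Answer: after 3 steps: x1 ∨ (¬x1 ∧ ¬x1)

Working:
  start: ¬(¬x1 ∧ (x1 ∨ x1))
  step 1: ¬¬x1 ∨ ¬(x1 ∨ x1)
  step 2: x1 ∨ ¬(x1 ∨ x1)
  step 3: x1 ∨ (¬x1 ∧ ¬x1)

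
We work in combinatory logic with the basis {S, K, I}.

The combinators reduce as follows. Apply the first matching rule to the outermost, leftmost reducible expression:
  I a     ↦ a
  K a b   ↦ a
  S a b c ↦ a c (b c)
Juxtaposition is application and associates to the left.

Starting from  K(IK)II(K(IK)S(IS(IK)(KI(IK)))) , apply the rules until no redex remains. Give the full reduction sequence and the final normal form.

Answer: normal form = I  (in 3 steps)

Working:
  start: K(IK)II(K(IK)S(IS(IK)(KI(IK))))
  →1  IKI(K(IK)S(IS(IK)(KI(IK))))
  →2  KI(K(IK)S(IS(IK)(KI(IK))))
  →3  I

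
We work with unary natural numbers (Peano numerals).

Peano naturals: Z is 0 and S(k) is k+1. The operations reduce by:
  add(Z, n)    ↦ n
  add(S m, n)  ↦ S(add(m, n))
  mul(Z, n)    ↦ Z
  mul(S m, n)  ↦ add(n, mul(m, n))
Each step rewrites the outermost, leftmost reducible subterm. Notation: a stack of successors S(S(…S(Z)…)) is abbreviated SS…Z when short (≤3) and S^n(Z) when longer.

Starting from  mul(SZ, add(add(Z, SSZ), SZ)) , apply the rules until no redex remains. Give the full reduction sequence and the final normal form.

  start: mul(SZ, add(add(Z, SSZ), SZ))
  [1] add(add(add(Z, SSZ), SZ), mul(Z, add(add(Z, SSZ), SZ)))
  [2] add(add(SSZ, SZ), mul(Z, add(add(Z, SSZ), SZ)))
  [3] add(S(add(SZ, SZ)), mul(Z, add(add(Z, SSZ), SZ)))
  [4] S(add(add(SZ, SZ), mul(Z, add(add(Z, SSZ), SZ))))
  [5] S(add(S(add(Z, SZ)), mul(Z, add(add(Z, SSZ), SZ))))
  [6] S(S(add(add(Z, SZ), mul(Z, add(add(Z, SSZ), SZ)))))
  [7] S(S(add(SZ, mul(Z, add(add(Z, SSZ), SZ)))))
  [8] S(S(S(add(Z, mul(Z, add(add(Z, SSZ), SZ))))))
  [9] S(S(S(mul(Z, add(add(Z, SSZ), SZ)))))
  [10] SSSZ

Answer: normal form = SSSZ  (in 10 steps)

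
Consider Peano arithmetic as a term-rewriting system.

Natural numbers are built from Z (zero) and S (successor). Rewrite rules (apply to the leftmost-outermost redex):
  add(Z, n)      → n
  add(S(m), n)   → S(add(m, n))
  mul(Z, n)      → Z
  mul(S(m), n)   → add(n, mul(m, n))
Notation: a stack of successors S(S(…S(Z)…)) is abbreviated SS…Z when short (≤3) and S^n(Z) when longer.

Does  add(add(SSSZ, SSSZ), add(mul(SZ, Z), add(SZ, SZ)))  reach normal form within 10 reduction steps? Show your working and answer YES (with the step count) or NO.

Answer: NO — after 10 steps the term is S(S(S(S(S(S(add(Z, add(mul(SZ, Z), add(SZ, SZ))))))))), not yet normal

Working:
  start: add(add(SSSZ, SSSZ), add(mul(SZ, Z), add(SZ, SZ)))
  →1  add(S(add(SSZ, SSSZ)), add(mul(SZ, Z), add(SZ, SZ)))
  →2  S(add(add(SSZ, SSSZ), add(mul(SZ, Z), add(SZ, SZ))))
  →3  S(add(S(add(SZ, SSSZ)), add(mul(SZ, Z), add(SZ, SZ))))
  →4  S(S(add(add(SZ, SSSZ), add(mul(SZ, Z), add(SZ, SZ)))))
  →5  S(S(add(S(add(Z, SSSZ)), add(mul(SZ, Z), add(SZ, SZ)))))
  →6  S(S(S(add(add(Z, SSSZ), add(mul(SZ, Z), add(SZ, SZ))))))
  →7  S(S(S(add(SSSZ, add(mul(SZ, Z), add(SZ, SZ))))))
  →8  S(S(S(S(add(SSZ, add(mul(SZ, Z), add(SZ, SZ)))))))
  →9  S(S(S(S(S(add(SZ, add(mul(SZ, Z), add(SZ, SZ))))))))
  →10  S(S(S(S(S(S(add(Z, add(mul(SZ, Z), add(SZ, SZ)))))))))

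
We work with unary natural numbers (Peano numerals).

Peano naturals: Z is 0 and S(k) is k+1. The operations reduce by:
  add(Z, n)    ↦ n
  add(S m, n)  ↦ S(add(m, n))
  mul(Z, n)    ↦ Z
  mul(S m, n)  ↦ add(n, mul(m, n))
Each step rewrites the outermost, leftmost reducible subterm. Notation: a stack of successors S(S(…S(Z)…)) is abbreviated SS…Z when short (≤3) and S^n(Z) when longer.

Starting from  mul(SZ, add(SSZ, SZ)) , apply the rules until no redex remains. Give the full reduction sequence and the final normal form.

  start: mul(SZ, add(SSZ, SZ))
  →1  add(add(SSZ, SZ), mul(Z, add(SSZ, SZ)))
  →2  add(S(add(SZ, SZ)), mul(Z, add(SSZ, SZ)))
  →3  S(add(add(SZ, SZ), mul(Z, add(SSZ, SZ))))
  →4  S(add(S(add(Z, SZ)), mul(Z, add(SSZ, SZ))))
  →5  S(S(add(add(Z, SZ), mul(Z, add(SSZ, SZ)))))
  →6  S(S(add(SZ, mul(Z, add(SSZ, SZ)))))
  →7  S(S(S(add(Z, mul(Z, add(SSZ, SZ))))))
  →8  S(S(S(mul(Z, add(SSZ, SZ)))))
  →9  SSSZ

Answer: normal form = SSSZ  (in 9 steps)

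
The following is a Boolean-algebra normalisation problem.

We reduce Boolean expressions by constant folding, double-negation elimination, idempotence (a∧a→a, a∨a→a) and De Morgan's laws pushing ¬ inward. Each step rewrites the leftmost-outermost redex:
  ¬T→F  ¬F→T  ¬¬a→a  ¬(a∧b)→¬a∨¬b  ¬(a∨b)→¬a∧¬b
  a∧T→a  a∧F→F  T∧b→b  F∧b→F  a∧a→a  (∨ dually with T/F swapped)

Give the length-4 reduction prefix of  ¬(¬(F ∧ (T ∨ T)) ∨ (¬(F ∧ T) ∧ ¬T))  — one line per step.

Answer: after 4 steps: F

Reduction:
  start: ¬(¬(F ∧ (T ∨ T)) ∨ (¬(F ∧ T) ∧ ¬T))
  →1  ¬¬(F ∧ (T ∨ T)) ∧ ¬(¬(F ∧ T) ∧ ¬T)
  →2  (F ∧ (T ∨ T)) ∧ ¬(¬(F ∧ T) ∧ ¬T)
  →3  F ∧ ¬(¬(F ∧ T) ∧ ¬T)
  →4  F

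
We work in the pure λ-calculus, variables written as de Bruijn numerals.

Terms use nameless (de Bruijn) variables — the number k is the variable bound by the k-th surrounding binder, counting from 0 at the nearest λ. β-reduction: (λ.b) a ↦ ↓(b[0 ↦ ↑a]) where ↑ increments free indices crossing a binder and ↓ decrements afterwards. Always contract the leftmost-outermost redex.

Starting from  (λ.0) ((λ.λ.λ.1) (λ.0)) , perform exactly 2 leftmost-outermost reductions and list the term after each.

  start: (λ.0) ((λ.λ.λ.1) (λ.0))
  [1] (λ.λ.λ.1) (λ.0)
  [2] λ.λ.1

Answer: after 2 steps: λ.λ.1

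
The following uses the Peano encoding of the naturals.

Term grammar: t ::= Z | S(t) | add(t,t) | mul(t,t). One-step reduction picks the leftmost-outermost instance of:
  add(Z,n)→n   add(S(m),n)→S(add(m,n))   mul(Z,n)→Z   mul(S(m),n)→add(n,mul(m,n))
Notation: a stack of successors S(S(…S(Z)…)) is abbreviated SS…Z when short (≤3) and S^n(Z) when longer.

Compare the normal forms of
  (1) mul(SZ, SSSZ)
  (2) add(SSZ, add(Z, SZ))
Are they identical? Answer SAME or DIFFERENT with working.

Term A:
  start: mul(SZ, SSSZ)
  step 1: add(SSSZ, mul(Z, SSSZ))
  step 2: S(add(SSZ, mul(Z, SSSZ)))
  step 3: S(S(add(SZ, mul(Z, SSSZ))))
  step 4: S(S(S(add(Z, mul(Z, SSSZ)))))
  step 5: S(S(S(mul(Z, SSSZ))))
  step 6: SSSZ

Term B:
  start: add(SSZ, add(Z, SZ))
  step 1: S(add(SZ, add(Z, SZ)))
  step 2: S(S(add(Z, add(Z, SZ))))
  step 3: S(S(add(Z, SZ)))
  step 4: SSSZ

Answer: SAME — A ⇓ SSSZ, B ⇓ SSSZ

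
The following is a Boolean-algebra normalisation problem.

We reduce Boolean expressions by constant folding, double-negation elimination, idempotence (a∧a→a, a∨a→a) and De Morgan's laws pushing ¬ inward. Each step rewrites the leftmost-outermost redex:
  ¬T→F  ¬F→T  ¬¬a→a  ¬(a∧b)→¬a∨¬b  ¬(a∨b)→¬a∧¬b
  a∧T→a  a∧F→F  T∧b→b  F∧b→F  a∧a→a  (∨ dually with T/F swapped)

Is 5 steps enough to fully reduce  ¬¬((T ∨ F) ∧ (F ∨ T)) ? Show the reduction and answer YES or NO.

  start: ¬¬((T ∨ F) ∧ (F ∨ T))
  step 1: (T ∨ F) ∧ (F ∨ T)
  step 2: T ∧ (F ∨ T)
  step 3: F ∨ T
  step 4: T

Answer: YES — reaches normal form T in 4 ≤ 5 steps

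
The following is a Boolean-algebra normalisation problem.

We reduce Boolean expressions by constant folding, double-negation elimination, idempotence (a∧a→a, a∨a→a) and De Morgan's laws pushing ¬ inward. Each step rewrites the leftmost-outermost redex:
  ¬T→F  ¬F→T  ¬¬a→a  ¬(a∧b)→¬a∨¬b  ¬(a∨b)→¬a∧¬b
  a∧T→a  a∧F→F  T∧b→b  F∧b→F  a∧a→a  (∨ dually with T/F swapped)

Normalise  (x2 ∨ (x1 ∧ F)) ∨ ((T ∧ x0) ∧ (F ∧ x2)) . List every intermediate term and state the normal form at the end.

  start: (x2 ∨ (x1 ∧ F)) ∨ ((T ∧ x0) ∧ (F ∧ x2))
  step 1: (x2 ∨ F) ∨ ((T ∧ x0) ∧ (F ∧ x2))
  step 2: x2 ∨ ((T ∧ x0) ∧ (F ∧ x2))
  step 3: x2 ∨ (x0 ∧ (F ∧ x2))
  step 4: x2 ∨ (x0 ∧ F)
  step 5: x2 ∨ F
  step 6: x2

Answer: normal form = x2  (in 6 steps)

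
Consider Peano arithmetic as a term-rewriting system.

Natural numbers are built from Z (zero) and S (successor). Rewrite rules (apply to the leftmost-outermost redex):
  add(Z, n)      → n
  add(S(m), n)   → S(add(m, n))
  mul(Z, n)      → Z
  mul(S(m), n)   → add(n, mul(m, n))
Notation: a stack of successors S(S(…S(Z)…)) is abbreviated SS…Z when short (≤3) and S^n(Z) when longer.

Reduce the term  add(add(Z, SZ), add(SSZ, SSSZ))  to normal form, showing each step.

Answer: normal form = S^6(Z)  (in 6 steps)

Derivation:
  start: add(add(Z, SZ), add(SSZ, SSSZ))
  step 1: add(SZ, add(SSZ, SSSZ))
  step 2: S(add(Z, add(SSZ, SSSZ)))
  step 3: S(add(SSZ, SSSZ))
  step 4: S(S(add(SZ, SSSZ)))
  step 5: S(S(S(add(Z, SSSZ))))
  step 6: S^6(Z)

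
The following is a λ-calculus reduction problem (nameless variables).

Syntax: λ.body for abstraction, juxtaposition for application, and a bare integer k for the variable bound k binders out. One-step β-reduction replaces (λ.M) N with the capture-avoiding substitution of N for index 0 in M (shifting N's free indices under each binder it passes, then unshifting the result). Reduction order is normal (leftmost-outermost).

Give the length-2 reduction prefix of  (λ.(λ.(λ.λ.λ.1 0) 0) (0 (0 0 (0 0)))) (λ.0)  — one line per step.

  start: (λ.(λ.(λ.λ.λ.1 0) 0) (0 (0 0 (0 0)))) (λ.0)
  step 1: (λ.(λ.λ.λ.1 0) 0) ((λ.0) ((λ.0) (λ.0) ((λ.0) (λ.0))))
  step 2: (λ.λ.λ.1 0) ((λ.0) ((λ.0) (λ.0) ((λ.0) (λ.0))))

Answer: after 2 steps: (λ.λ.λ.1 0) ((λ.0) ((λ.0) (λ.0) ((λ.0) (λ.0))))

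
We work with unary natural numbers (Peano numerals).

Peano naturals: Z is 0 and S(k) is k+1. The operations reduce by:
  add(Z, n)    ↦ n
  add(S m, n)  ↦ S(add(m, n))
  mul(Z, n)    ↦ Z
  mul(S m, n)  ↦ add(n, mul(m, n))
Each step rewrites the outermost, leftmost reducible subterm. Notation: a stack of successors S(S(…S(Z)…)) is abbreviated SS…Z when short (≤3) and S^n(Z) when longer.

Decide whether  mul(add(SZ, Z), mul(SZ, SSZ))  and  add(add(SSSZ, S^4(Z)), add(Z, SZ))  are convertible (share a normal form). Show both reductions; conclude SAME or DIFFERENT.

Answer: DIFFERENT — A ⇓ SSZ, B ⇓ S^8(Z)

Working:
Term A:
  start: mul(add(SZ, Z), mul(SZ, SSZ))
  [1] mul(S(add(Z, Z)), mul(SZ, SSZ))
  [2] add(mul(SZ, SSZ), mul(add(Z, Z), mul(SZ, SSZ)))
  [3] add(add(SSZ, mul(Z, SSZ)), mul(add(Z, Z), mul(SZ, SSZ)))
  [4] add(S(add(SZ, mul(Z, SSZ))), mul(add(Z, Z), mul(SZ, SSZ)))
  [5] S(add(add(SZ, mul(Z, SSZ)), mul(add(Z, Z), mul(SZ, SSZ))))
  [6] S(add(S(add(Z, mul(Z, SSZ))), mul(add(Z, Z), mul(SZ, SSZ))))
  [7] S(S(add(add(Z, mul(Z, SSZ)), mul(add(Z, Z), mul(SZ, SSZ)))))
  [8] S(S(add(mul(Z, SSZ), mul(add(Z, Z), mul(SZ, SSZ)))))
  [9] S(S(add(Z, mul(add(Z, Z), mul(SZ, SSZ)))))
  [10] S(S(mul(add(Z, Z), mul(SZ, SSZ))))
  [11] S(S(mul(Z, mul(SZ, SSZ))))
  [12] SSZ

Term B:
  start: add(add(SSSZ, S^4(Z)), add(Z, SZ))
  [1] add(S(add(SSZ, S^4(Z))), add(Z, SZ))
  [2] S(add(add(SSZ, S^4(Z)), add(Z, SZ)))
  [3] S(add(S(add(SZ, S^4(Z))), add(Z, SZ)))
  [4] S(S(add(add(SZ, S^4(Z)), add(Z, SZ))))
  [5] S(S(add(S(add(Z, S^4(Z))), add(Z, SZ))))
  [6] S(S(S(add(add(Z, S^4(Z)), add(Z, SZ)))))
  [7] S(S(S(add(S^4(Z), add(Z, SZ)))))
  [8] S(S(S(S(add(SSSZ, add(Z, SZ))))))
  [9] S(S(S(S(S(add(SSZ, add(Z, SZ)))))))
  [10] S(S(S(S(S(S(add(SZ, add(Z, SZ))))))))
  [11] S(S(S(S(S(S(S(add(Z, add(Z, SZ)))))))))
  [12] S(S(S(S(S(S(S(add(Z, SZ))))))))
  [13] S^8(Z)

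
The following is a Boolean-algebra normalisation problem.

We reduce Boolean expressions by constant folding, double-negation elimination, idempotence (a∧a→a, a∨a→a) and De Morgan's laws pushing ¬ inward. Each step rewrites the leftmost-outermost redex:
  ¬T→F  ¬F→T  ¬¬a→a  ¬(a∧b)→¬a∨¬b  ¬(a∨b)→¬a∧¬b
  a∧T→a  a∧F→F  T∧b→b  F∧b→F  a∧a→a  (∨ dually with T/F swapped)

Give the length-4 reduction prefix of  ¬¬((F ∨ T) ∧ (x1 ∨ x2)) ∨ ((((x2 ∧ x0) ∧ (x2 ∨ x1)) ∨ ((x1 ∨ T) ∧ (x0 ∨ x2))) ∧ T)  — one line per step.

Answer: after 4 steps: (x1 ∨ x2) ∨ (((x2 ∧ x0) ∧ (x2 ∨ x1)) ∨ ((x1 ∨ T) ∧ (x0 ∨ x2)))

Working:
  start: ¬¬((F ∨ T) ∧ (x1 ∨ x2)) ∨ ((((x2 ∧ x0) ∧ (x2 ∨ x1)) ∨ ((x1 ∨ T) ∧ (x0 ∨ x2))) ∧ T)
  step 1: ((F ∨ T) ∧ (x1 ∨ x2)) ∨ ((((x2 ∧ x0) ∧ (x2 ∨ x1)) ∨ ((x1 ∨ T) ∧ (x0 ∨ x2))) ∧ T)
  step 2: (T ∧ (x1 ∨ x2)) ∨ ((((x2 ∧ x0) ∧ (x2 ∨ x1)) ∨ ((x1 ∨ T) ∧ (x0 ∨ x2))) ∧ T)
  step 3: (x1 ∨ x2) ∨ ((((x2 ∧ x0) ∧ (x2 ∨ x1)) ∨ ((x1 ∨ T) ∧ (x0 ∨ x2))) ∧ T)
  step 4: (x1 ∨ x2) ∨ (((x2 ∧ x0) ∧ (x2 ∨ x1)) ∨ ((x1 ∨ T) ∧ (x0 ∨ x2)))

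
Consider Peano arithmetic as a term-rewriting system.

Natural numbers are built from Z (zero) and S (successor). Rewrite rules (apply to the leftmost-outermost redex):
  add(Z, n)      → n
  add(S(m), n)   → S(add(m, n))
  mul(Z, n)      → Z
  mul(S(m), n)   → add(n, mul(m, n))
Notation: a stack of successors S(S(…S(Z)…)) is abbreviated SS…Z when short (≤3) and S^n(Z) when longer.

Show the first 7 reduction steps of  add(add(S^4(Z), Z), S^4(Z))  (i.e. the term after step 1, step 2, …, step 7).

Answer: after 7 steps: S(S(S(add(S(add(Z, Z)), S^4(Z)))))

Reduction:
  start: add(add(S^4(Z), Z), S^4(Z))
  →1  add(S(add(SSSZ, Z)), S^4(Z))
  →2  S(add(add(SSSZ, Z), S^4(Z)))
  →3  S(add(S(add(SSZ, Z)), S^4(Z)))
  →4  S(S(add(add(SSZ, Z), S^4(Z))))
  →5  S(S(add(S(add(SZ, Z)), S^4(Z))))
  →6  S(S(S(add(add(SZ, Z), S^4(Z)))))
  →7  S(S(S(add(S(add(Z, Z)), S^4(Z)))))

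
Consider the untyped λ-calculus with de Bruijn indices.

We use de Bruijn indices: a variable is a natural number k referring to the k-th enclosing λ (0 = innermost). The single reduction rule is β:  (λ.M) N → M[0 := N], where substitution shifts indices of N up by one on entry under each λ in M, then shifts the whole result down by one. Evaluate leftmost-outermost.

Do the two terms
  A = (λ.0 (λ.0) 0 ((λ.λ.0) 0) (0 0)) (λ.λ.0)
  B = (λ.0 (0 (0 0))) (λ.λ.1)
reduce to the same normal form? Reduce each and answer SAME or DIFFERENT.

Term A:
  start: (λ.0 (λ.0) 0 ((λ.λ.0) 0) (0 0)) (λ.λ.0)
  [1] (λ.λ.0) (λ.0) (λ.λ.0) ((λ.λ.0) (λ.λ.0)) ((λ.λ.0) (λ.λ.0))
  [2] (λ.0) (λ.λ.0) ((λ.λ.0) (λ.λ.0)) ((λ.λ.0) (λ.λ.0))
  [3] (λ.λ.0) ((λ.λ.0) (λ.λ.0)) ((λ.λ.0) (λ.λ.0))
  [4] (λ.0) ((λ.λ.0) (λ.λ.0))
  [5] (λ.λ.0) (λ.λ.0)
  [6] λ.0

Term B:
  start: (λ.0 (0 (0 0))) (λ.λ.1)
  [1] (λ.λ.1) ((λ.λ.1) ((λ.λ.1) (λ.λ.1)))
  [2] λ.(λ.λ.1) ((λ.λ.1) (λ.λ.1))
  [3] λ.λ.(λ.λ.1) (λ.λ.1)
  [4] λ.λ.λ.λ.λ.1

Answer: DIFFERENT — A ⇓ λ.0, B ⇓ λ.λ.λ.λ.λ.1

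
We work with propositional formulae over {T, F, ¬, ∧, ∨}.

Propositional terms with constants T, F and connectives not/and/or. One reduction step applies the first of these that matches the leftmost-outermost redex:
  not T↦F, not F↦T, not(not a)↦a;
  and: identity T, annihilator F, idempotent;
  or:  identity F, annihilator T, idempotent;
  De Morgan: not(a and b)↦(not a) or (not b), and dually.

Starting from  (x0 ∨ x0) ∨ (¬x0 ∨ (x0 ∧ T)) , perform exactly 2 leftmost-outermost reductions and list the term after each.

Answer: after 2 steps: x0 ∨ (¬x0 ∨ x0)

Reduction:
  start: (x0 ∨ x0) ∨ (¬x0 ∨ (x0 ∧ T))
  step 1: x0 ∨ (¬x0 ∨ (x0 ∧ T))
  step 2: x0 ∨ (¬x0 ∨ x0)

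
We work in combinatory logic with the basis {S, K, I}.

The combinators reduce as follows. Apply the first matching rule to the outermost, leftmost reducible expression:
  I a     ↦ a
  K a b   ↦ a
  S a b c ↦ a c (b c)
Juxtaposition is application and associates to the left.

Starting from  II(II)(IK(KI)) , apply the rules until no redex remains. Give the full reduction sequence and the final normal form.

Answer: normal form = K(KI)  (in 5 steps)

Working:
  start: II(II)(IK(KI))
  →1  I(II)(IK(KI))
  →2  II(IK(KI))
  →3  I(IK(KI))
  →4  IK(KI)
  →5  K(KI)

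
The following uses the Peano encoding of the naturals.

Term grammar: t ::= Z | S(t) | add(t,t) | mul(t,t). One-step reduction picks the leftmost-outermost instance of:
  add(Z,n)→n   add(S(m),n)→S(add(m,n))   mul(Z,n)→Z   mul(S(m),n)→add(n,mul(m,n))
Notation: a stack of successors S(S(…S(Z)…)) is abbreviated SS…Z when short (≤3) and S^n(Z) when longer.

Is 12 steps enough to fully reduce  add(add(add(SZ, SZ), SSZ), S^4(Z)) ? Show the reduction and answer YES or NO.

  start: add(add(add(SZ, SZ), SSZ), S^4(Z))
  →1  add(add(S(add(Z, SZ)), SSZ), S^4(Z))
  →2  add(S(add(add(Z, SZ), SSZ)), S^4(Z))
  →3  S(add(add(add(Z, SZ), SSZ), S^4(Z)))
  →4  S(add(add(SZ, SSZ), S^4(Z)))
  →5  S(add(S(add(Z, SSZ)), S^4(Z)))
  →6  S(S(add(add(Z, SSZ), S^4(Z))))
  →7  S(S(add(SSZ, S^4(Z))))
  →8  S(S(S(add(SZ, S^4(Z)))))
  →9  S(S(S(S(add(Z, S^4(Z))))))
  →10  S^8(Z)

Answer: YES — reaches normal form S^8(Z) in 10 ≤ 12 steps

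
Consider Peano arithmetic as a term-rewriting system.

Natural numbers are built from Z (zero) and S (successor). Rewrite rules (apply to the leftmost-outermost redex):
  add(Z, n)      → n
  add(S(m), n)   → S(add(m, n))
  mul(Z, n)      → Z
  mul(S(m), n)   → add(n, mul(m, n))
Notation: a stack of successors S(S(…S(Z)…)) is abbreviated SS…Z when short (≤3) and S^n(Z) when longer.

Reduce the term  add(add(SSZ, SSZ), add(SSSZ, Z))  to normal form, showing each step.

  start: add(add(SSZ, SSZ), add(SSSZ, Z))
  step 1: add(S(add(SZ, SSZ)), add(SSSZ, Z))
  step 2: S(add(add(SZ, SSZ), add(SSSZ, Z)))
  step 3: S(add(S(add(Z, SSZ)), add(SSSZ, Z)))
  step 4: S(S(add(add(Z, SSZ), add(SSSZ, Z))))
  step 5: S(S(add(SSZ, add(SSSZ, Z))))
  step 6: S(S(S(add(SZ, add(SSSZ, Z)))))
  step 7: S(S(S(S(add(Z, add(SSSZ, Z))))))
  step 8: S(S(S(S(add(SSSZ, Z)))))
  step 9: S(S(S(S(S(add(SSZ, Z))))))
  step 10: S(S(S(S(S(S(add(SZ, Z)))))))
  step 11: S(S(S(S(S(S(S(add(Z, Z))))))))
  step 12: S^7(Z)

Answer: normal form = S^7(Z)  (in 12 steps)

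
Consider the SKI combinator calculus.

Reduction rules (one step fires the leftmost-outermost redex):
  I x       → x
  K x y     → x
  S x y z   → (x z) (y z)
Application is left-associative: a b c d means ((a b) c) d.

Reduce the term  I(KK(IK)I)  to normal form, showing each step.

  start: I(KK(IK)I)
  →1  KK(IK)I
  →2  KI

Answer: normal form = KI  (in 2 steps)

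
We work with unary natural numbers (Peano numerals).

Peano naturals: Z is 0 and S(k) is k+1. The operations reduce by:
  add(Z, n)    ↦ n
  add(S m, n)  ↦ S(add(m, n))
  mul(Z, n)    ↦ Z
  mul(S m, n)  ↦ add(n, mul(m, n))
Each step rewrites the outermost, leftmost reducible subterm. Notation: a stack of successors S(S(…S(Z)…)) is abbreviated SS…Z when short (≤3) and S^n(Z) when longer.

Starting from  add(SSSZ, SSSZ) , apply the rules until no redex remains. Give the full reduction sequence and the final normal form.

Answer: normal form = S^6(Z)  (in 4 steps)

Working:
  start: add(SSSZ, SSSZ)
  step 1: S(add(SSZ, SSSZ))
  step 2: S(S(add(SZ, SSSZ)))
  step 3: S(S(S(add(Z, SSSZ))))
  step 4: S^6(Z)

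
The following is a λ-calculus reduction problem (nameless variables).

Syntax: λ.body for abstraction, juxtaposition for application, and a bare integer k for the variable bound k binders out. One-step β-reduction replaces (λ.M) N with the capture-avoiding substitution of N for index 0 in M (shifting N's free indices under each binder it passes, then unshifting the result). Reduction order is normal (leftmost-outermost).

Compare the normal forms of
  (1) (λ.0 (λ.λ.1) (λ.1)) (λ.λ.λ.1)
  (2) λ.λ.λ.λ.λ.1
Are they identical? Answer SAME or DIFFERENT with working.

Answer: SAME — A ⇓ λ.λ.λ.λ.λ.1, B ⇓ λ.λ.λ.λ.λ.1

Reduction:
Term A:
  start: (λ.0 (λ.λ.1) (λ.1)) (λ.λ.λ.1)
  [1] (λ.λ.λ.1) (λ.λ.1) (λ.λ.λ.λ.1)
  [2] (λ.λ.1) (λ.λ.λ.λ.1)
  [3] λ.λ.λ.λ.λ.1

Term B:
  start: λ.λ.λ.λ.λ.1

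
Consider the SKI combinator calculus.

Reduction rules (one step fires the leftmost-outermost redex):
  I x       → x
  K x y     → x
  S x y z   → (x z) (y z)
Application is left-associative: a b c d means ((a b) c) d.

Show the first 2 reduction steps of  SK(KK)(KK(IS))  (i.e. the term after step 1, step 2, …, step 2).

Answer: after 2 steps: KK(IS)

Derivation:
  start: SK(KK)(KK(IS))
  →1  K(KK(IS))(KK(KK(IS)))
  →2  KK(IS)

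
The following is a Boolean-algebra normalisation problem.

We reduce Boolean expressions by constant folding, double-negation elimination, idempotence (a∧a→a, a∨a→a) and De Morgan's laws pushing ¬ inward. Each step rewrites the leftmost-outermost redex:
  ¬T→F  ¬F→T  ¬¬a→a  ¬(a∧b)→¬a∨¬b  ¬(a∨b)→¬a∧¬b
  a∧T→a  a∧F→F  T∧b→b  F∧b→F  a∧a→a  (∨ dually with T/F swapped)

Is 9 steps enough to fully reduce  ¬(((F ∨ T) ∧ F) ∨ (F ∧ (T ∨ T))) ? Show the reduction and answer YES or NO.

  start: ¬(((F ∨ T) ∧ F) ∨ (F ∧ (T ∨ T)))
  →1  ¬((F ∨ T) ∧ F) ∧ ¬(F ∧ (T ∨ T))
  →2  (¬(F ∨ T) ∨ ¬F) ∧ ¬(F ∧ (T ∨ T))
  →3  ((¬F ∧ ¬T) ∨ ¬F) ∧ ¬(F ∧ (T ∨ T))
  →4  ((T ∧ ¬T) ∨ ¬F) ∧ ¬(F ∧ (T ∨ T))
  →5  (¬T ∨ ¬F) ∧ ¬(F ∧ (T ∨ T))
  →6  (F ∨ ¬F) ∧ ¬(F ∧ (T ∨ T))
  →7  ¬F ∧ ¬(F ∧ (T ∨ T))
  →8  T ∧ ¬(F ∧ (T ∨ T))
  →9  ¬(F ∧ (T ∨ T))

Answer: NO — after 9 steps the term is ¬(F ∧ (T ∨ T)), not yet normal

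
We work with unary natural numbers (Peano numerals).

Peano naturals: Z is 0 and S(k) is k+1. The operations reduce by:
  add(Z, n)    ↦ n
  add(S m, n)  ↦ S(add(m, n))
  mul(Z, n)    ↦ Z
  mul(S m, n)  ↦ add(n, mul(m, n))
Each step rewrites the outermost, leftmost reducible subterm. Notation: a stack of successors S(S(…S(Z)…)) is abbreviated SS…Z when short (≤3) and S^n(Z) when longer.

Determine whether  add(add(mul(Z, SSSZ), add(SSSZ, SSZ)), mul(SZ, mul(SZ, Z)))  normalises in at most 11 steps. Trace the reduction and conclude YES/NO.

  start: add(add(mul(Z, SSSZ), add(SSSZ, SSZ)), mul(SZ, mul(SZ, Z)))
  →1  add(add(Z, add(SSSZ, SSZ)), mul(SZ, mul(SZ, Z)))
  →2  add(add(SSSZ, SSZ), mul(SZ, mul(SZ, Z)))
  →3  add(S(add(SSZ, SSZ)), mul(SZ, mul(SZ, Z)))
  →4  S(add(add(SSZ, SSZ), mul(SZ, mul(SZ, Z))))
  →5  S(add(S(add(SZ, SSZ)), mul(SZ, mul(SZ, Z))))
  →6  S(S(add(add(SZ, SSZ), mul(SZ, mul(SZ, Z)))))
  →7  S(S(add(S(add(Z, SSZ)), mul(SZ, mul(SZ, Z)))))
  →8  S(S(S(add(add(Z, SSZ), mul(SZ, mul(SZ, Z))))))
  →9  S(S(S(add(SSZ, mul(SZ, mul(SZ, Z))))))
  →10  S(S(S(S(add(SZ, mul(SZ, mul(SZ, Z)))))))
  →11  S(S(S(S(S(add(Z, mul(SZ, mul(SZ, Z))))))))

Answer: NO — after 11 steps the term is S(S(S(S(S(add(Z, mul(SZ, mul(SZ, Z)))))))), not yet normal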